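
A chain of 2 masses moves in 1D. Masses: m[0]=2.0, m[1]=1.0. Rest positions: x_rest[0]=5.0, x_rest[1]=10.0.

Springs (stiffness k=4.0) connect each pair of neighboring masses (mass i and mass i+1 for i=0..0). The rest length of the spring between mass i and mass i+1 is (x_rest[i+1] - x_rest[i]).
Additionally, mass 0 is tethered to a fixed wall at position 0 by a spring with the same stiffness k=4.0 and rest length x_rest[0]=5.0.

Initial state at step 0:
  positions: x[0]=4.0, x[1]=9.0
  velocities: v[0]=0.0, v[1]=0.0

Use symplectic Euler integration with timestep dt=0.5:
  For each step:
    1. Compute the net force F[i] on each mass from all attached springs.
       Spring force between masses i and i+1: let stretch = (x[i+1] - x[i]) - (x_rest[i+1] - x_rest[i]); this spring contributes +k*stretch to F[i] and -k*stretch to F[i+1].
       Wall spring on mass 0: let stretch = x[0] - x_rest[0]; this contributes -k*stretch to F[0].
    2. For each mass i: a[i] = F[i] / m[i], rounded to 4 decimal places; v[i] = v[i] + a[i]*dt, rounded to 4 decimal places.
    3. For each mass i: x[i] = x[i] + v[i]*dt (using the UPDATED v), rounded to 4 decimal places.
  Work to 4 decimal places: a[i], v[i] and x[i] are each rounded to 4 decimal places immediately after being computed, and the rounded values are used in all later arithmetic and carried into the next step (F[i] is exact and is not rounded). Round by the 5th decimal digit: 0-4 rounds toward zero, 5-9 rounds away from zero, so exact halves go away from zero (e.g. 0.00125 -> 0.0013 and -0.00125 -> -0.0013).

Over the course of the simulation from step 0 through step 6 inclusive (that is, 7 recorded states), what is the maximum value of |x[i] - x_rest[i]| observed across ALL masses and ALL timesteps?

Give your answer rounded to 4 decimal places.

Answer: 1.2500

Derivation:
Step 0: x=[4.0000 9.0000] v=[0.0000 0.0000]
Step 1: x=[4.5000 9.0000] v=[1.0000 0.0000]
Step 2: x=[5.0000 9.5000] v=[1.0000 1.0000]
Step 3: x=[5.2500 10.5000] v=[0.5000 2.0000]
Step 4: x=[5.5000 11.2500] v=[0.5000 1.5000]
Step 5: x=[5.8750 11.2500] v=[0.7500 0.0000]
Step 6: x=[6.0000 10.8750] v=[0.2500 -0.7500]
Max displacement = 1.2500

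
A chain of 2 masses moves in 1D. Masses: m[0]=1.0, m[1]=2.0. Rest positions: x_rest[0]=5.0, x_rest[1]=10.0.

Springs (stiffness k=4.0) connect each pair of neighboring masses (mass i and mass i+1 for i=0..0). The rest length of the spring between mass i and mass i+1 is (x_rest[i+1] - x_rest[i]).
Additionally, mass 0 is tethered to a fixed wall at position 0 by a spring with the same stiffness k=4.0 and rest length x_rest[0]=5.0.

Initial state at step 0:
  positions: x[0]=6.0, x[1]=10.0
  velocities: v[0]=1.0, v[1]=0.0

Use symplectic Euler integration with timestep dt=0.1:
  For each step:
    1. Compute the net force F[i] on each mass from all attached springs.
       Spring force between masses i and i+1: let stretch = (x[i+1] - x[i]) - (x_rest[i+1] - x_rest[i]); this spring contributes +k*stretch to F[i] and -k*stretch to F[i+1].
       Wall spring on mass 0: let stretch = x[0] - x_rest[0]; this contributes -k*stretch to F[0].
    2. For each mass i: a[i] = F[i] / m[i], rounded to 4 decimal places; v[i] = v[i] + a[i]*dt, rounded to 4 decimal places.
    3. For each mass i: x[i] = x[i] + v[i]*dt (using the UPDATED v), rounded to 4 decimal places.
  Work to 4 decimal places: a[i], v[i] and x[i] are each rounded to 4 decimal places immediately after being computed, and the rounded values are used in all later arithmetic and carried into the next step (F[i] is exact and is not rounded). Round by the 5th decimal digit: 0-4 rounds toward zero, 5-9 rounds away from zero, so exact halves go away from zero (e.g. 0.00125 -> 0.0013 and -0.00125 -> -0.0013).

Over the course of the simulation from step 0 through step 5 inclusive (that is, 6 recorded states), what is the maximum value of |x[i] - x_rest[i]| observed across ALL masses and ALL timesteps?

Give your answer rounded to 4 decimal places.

Answer: 1.0200

Derivation:
Step 0: x=[6.0000 10.0000] v=[1.0000 0.0000]
Step 1: x=[6.0200 10.0200] v=[0.2000 0.2000]
Step 2: x=[5.9592 10.0600] v=[-0.6080 0.4000]
Step 3: x=[5.8241 10.1180] v=[-1.3514 0.5798]
Step 4: x=[5.6278 10.1901] v=[-1.9635 0.7210]
Step 5: x=[5.3888 10.2710] v=[-2.3897 0.8085]
Max displacement = 1.0200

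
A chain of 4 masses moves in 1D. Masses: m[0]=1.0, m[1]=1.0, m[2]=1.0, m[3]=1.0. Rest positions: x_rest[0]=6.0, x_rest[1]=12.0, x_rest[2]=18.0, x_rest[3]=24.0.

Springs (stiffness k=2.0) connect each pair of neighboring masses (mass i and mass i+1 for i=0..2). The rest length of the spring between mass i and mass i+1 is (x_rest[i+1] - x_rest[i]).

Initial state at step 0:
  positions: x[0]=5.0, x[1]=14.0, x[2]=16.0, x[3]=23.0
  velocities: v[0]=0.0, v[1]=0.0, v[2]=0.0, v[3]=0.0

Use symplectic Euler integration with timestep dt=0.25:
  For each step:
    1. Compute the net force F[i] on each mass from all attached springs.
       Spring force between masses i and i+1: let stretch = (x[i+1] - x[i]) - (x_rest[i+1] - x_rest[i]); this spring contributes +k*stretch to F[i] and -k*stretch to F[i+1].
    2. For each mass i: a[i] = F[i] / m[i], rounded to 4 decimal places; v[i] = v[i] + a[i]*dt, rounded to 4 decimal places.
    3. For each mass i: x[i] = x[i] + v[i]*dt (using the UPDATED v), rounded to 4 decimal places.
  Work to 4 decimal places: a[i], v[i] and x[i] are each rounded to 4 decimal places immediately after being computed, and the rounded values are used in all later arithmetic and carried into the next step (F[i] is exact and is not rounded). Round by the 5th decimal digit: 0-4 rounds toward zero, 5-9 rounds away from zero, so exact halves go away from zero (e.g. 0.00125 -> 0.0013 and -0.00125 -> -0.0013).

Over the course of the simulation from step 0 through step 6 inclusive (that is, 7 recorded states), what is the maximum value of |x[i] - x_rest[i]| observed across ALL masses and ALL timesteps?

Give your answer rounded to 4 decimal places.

Answer: 2.5285

Derivation:
Step 0: x=[5.0000 14.0000 16.0000 23.0000] v=[0.0000 0.0000 0.0000 0.0000]
Step 1: x=[5.3750 13.1250 16.6250 22.8750] v=[1.5000 -3.5000 2.5000 -0.5000]
Step 2: x=[5.9688 11.7188 17.5938 22.7188] v=[2.3750 -5.6250 3.8750 -0.6250]
Step 3: x=[6.5313 10.3282 18.4688 22.6719] v=[2.2500 -5.5625 3.5000 -0.1875]
Step 4: x=[6.8184 9.4805 18.8516 22.8497] v=[1.1485 -3.3907 1.5313 0.7110]
Step 5: x=[6.6883 9.4715 18.5628 23.2777] v=[-0.5205 -0.0362 -1.1552 1.7120]
Step 6: x=[6.1561 10.2510 17.7270 23.8664] v=[-2.1289 3.1179 -3.3434 2.3546]
Max displacement = 2.5285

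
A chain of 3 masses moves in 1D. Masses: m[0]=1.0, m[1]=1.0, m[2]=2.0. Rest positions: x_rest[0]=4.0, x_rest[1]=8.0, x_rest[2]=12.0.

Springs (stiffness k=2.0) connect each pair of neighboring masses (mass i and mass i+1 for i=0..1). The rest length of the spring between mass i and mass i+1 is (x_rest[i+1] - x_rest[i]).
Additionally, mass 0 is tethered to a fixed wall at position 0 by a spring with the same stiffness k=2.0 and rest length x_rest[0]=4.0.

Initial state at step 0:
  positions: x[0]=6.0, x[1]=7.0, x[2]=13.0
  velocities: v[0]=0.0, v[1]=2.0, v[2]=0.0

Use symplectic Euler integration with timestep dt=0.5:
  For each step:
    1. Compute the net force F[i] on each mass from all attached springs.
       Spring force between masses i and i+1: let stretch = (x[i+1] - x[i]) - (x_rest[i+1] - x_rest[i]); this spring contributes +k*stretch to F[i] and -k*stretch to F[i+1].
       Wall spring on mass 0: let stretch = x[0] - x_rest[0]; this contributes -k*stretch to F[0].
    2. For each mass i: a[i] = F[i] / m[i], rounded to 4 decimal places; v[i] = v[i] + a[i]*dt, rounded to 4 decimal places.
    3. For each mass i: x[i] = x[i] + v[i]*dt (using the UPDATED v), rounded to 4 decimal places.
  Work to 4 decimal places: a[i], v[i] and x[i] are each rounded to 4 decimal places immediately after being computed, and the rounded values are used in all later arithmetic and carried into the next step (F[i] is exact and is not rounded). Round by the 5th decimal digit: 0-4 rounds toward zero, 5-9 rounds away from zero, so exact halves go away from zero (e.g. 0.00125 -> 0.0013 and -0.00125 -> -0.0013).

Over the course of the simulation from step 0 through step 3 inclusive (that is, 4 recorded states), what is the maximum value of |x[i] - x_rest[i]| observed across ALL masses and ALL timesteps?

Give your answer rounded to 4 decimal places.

Step 0: x=[6.0000 7.0000 13.0000] v=[0.0000 2.0000 0.0000]
Step 1: x=[3.5000 10.5000 12.5000] v=[-5.0000 7.0000 -1.0000]
Step 2: x=[2.7500 11.5000 12.5000] v=[-1.5000 2.0000 0.0000]
Step 3: x=[5.0000 8.6250 13.2500] v=[4.5000 -5.7500 1.5000]
Max displacement = 3.5000

Answer: 3.5000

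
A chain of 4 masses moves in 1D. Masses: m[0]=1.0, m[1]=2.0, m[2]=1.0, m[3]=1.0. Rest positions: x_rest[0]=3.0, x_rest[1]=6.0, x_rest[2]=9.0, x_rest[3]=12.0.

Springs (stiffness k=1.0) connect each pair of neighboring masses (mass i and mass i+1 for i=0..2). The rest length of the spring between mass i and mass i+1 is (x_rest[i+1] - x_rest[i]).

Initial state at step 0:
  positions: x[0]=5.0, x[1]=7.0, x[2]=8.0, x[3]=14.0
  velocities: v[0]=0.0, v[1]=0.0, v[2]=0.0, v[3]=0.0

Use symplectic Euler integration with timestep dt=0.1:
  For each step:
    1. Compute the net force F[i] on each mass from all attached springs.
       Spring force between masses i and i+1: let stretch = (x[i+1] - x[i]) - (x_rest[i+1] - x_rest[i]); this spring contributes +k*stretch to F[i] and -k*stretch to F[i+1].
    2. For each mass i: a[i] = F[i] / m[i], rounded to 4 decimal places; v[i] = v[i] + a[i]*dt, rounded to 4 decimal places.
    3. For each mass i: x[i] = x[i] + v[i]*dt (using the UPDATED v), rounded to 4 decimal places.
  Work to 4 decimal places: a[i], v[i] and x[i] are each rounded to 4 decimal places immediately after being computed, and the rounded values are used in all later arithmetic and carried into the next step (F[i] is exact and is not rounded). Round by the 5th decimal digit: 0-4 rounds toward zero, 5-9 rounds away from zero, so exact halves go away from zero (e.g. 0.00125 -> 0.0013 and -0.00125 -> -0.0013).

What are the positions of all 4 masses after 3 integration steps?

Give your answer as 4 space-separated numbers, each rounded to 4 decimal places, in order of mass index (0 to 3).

Answer: 4.9403 6.9713 8.2933 13.8240

Derivation:
Step 0: x=[5.0000 7.0000 8.0000 14.0000] v=[0.0000 0.0000 0.0000 0.0000]
Step 1: x=[4.9900 6.9950 8.0500 13.9700] v=[-0.1000 -0.0500 0.5000 -0.3000]
Step 2: x=[4.9701 6.9853 8.1487 13.9108] v=[-0.1995 -0.0975 0.9865 -0.5920]
Step 3: x=[4.9403 6.9713 8.2933 13.8240] v=[-0.2980 -0.1401 1.4464 -0.8682]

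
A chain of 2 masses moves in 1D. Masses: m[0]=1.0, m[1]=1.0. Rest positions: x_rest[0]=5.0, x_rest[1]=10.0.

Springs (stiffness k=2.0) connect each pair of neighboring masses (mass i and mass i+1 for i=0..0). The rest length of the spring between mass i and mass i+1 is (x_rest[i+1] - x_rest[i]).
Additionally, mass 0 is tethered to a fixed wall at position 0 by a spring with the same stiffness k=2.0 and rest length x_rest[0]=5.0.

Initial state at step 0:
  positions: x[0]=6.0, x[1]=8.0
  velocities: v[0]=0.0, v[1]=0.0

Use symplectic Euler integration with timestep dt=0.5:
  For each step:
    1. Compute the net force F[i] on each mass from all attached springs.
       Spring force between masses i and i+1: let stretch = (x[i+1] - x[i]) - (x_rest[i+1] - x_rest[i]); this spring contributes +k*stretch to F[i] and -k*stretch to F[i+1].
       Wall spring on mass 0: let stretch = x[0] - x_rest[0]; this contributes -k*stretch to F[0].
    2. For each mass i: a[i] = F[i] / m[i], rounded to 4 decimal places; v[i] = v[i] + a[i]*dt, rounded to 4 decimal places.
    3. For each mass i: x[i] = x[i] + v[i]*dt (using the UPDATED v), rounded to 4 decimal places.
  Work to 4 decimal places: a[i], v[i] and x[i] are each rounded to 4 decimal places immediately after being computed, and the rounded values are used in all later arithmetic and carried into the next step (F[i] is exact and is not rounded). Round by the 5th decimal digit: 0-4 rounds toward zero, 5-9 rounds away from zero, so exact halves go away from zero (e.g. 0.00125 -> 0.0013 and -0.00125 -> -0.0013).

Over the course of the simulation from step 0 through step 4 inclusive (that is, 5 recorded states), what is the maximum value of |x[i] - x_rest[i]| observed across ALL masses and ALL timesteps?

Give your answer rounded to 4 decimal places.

Step 0: x=[6.0000 8.0000] v=[0.0000 0.0000]
Step 1: x=[4.0000 9.5000] v=[-4.0000 3.0000]
Step 2: x=[2.7500 10.7500] v=[-2.5000 2.5000]
Step 3: x=[4.1250 10.5000] v=[2.7500 -0.5000]
Step 4: x=[6.6250 9.5625] v=[5.0000 -1.8750]
Max displacement = 2.2500

Answer: 2.2500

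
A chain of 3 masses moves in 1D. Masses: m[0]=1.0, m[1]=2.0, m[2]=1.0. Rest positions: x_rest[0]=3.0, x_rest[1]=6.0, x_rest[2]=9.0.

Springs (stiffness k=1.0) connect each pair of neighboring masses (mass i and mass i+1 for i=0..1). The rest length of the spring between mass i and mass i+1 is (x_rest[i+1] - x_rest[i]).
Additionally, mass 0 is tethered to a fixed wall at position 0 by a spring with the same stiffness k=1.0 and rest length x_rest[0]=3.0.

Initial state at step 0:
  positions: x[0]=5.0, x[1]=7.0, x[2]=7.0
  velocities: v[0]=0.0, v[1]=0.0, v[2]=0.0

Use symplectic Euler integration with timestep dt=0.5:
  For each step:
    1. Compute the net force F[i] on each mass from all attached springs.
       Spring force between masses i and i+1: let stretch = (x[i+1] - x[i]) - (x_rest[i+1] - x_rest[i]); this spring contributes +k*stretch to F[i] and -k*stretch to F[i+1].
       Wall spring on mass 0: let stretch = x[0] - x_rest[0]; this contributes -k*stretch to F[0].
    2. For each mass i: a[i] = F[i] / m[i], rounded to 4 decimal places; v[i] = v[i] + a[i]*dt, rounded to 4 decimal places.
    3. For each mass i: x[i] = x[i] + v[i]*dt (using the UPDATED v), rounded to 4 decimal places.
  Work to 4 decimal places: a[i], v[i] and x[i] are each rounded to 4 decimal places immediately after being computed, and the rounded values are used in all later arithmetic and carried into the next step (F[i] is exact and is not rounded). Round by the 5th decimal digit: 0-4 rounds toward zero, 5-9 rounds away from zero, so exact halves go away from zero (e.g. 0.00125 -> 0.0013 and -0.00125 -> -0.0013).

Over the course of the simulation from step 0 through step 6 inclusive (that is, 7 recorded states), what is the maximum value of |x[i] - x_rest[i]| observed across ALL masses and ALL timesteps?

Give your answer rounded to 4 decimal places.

Step 0: x=[5.0000 7.0000 7.0000] v=[0.0000 0.0000 0.0000]
Step 1: x=[4.2500 6.7500 7.7500] v=[-1.5000 -0.5000 1.5000]
Step 2: x=[3.0625 6.3125 9.0000] v=[-2.3750 -0.8750 2.5000]
Step 3: x=[1.9219 5.8047 10.3282] v=[-2.2813 -1.0157 2.6563]
Step 4: x=[1.2715 5.3770 11.2755] v=[-1.3009 -0.8555 1.8946]
Step 5: x=[1.3296 5.1734 11.4982] v=[0.1161 -0.4073 0.4454]
Step 6: x=[2.0162 5.2799 10.8897] v=[1.3732 0.2130 -1.2170]
Max displacement = 2.4982

Answer: 2.4982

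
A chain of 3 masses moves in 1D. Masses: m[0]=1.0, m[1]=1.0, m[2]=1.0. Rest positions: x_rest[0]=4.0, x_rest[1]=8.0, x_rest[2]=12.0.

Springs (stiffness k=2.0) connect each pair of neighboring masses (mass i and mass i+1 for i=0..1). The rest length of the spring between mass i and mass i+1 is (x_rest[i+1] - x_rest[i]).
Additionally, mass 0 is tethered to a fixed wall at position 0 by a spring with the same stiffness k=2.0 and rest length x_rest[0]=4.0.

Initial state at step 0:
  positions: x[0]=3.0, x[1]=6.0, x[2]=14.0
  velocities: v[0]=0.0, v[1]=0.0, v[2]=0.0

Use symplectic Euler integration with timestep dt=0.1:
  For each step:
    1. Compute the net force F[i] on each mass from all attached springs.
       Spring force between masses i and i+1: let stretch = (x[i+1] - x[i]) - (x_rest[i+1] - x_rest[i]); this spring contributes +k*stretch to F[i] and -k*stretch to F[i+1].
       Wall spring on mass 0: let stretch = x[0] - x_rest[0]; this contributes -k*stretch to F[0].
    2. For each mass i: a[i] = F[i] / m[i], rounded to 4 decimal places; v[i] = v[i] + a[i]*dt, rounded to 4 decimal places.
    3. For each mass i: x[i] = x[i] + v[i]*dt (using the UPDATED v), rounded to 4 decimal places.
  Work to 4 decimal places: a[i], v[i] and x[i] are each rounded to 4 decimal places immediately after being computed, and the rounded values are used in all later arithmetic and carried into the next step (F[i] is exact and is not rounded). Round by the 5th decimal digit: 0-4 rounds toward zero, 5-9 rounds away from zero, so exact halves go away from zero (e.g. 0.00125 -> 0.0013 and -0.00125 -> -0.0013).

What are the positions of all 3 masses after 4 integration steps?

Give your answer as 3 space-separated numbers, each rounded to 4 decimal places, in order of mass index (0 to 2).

Answer: 3.0287 6.9183 13.2527

Derivation:
Step 0: x=[3.0000 6.0000 14.0000] v=[0.0000 0.0000 0.0000]
Step 1: x=[3.0000 6.1000 13.9200] v=[0.0000 1.0000 -0.8000]
Step 2: x=[3.0020 6.2944 13.7636] v=[0.0200 1.9440 -1.5640]
Step 3: x=[3.0098 6.5723 13.5378] v=[0.0781 2.7794 -2.2578]
Step 4: x=[3.0287 6.9183 13.2527] v=[0.1886 3.4600 -2.8509]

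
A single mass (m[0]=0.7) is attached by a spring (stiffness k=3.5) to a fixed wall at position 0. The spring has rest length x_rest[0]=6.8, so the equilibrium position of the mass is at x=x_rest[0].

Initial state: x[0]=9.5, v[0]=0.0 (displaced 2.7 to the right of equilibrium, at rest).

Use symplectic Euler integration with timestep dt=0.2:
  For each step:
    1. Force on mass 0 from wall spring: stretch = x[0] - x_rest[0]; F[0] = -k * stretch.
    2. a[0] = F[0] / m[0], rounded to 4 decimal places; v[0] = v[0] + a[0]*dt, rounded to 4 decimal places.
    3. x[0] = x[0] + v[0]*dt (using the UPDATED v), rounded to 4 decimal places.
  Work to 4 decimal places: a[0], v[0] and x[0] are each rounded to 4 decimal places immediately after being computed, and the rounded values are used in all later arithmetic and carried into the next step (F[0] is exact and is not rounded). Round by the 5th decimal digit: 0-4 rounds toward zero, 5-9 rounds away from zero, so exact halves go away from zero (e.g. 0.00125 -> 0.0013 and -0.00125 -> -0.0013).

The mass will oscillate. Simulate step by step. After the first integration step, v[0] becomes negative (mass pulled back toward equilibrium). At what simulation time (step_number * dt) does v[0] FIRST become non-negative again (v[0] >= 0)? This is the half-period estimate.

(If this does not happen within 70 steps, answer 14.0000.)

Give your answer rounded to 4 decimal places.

Step 0: x=[9.5000] v=[0.0000]
Step 1: x=[8.9600] v=[-2.7000]
Step 2: x=[7.9880] v=[-4.8600]
Step 3: x=[6.7784] v=[-6.0480]
Step 4: x=[5.5731] v=[-6.0264]
Step 5: x=[4.6132] v=[-4.7995]
Step 6: x=[4.0907] v=[-2.6127]
Step 7: x=[4.1100] v=[0.0966]
First v>=0 after going negative at step 7, time=1.4000

Answer: 1.4000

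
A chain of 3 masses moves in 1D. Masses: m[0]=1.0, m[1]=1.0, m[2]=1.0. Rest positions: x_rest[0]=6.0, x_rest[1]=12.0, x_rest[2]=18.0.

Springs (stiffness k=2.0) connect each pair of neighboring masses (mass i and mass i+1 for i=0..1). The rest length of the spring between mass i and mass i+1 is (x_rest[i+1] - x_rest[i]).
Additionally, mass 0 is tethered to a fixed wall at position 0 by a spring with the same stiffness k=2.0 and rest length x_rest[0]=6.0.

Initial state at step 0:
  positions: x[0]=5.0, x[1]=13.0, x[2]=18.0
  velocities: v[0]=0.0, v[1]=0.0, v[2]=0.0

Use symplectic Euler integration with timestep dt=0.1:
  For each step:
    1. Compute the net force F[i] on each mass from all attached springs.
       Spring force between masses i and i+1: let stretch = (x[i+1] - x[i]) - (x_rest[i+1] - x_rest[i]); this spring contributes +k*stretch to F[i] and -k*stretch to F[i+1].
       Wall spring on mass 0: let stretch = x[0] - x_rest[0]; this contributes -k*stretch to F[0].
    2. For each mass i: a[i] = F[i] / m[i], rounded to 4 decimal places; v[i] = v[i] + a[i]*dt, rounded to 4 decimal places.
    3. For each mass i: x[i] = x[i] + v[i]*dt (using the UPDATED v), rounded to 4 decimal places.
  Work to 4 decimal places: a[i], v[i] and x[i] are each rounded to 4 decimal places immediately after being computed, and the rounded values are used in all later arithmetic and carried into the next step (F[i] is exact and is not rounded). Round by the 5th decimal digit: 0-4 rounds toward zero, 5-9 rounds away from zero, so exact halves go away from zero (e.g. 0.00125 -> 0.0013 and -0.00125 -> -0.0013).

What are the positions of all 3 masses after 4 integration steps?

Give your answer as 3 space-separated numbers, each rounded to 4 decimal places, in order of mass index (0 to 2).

Step 0: x=[5.0000 13.0000 18.0000] v=[0.0000 0.0000 0.0000]
Step 1: x=[5.0600 12.9400 18.0200] v=[0.6000 -0.6000 0.2000]
Step 2: x=[5.1764 12.8240 18.0584] v=[1.1640 -1.1600 0.3840]
Step 3: x=[5.3422 12.6597 18.1121] v=[1.6582 -1.6426 0.5371]
Step 4: x=[5.5475 12.4581 18.1768] v=[2.0533 -2.0156 0.6466]

Answer: 5.5475 12.4581 18.1768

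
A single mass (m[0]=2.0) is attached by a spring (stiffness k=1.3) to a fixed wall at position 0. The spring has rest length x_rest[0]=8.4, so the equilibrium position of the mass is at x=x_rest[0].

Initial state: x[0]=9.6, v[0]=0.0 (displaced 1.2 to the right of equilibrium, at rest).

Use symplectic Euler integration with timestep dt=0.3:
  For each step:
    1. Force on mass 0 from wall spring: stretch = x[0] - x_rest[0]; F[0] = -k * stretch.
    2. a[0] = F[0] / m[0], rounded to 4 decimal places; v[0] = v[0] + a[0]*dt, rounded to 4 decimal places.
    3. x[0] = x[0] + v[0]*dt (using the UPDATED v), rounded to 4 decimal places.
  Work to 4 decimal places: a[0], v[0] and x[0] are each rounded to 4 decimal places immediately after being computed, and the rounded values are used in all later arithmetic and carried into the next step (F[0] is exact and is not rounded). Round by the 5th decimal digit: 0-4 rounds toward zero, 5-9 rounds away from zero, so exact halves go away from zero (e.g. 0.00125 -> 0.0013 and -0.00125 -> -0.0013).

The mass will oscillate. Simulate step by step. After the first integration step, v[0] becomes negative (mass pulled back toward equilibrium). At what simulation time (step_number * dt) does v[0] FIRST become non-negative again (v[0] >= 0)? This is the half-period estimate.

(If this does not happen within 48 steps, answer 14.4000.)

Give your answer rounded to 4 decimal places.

Step 0: x=[9.6000] v=[0.0000]
Step 1: x=[9.5298] v=[-0.2340]
Step 2: x=[9.3935] v=[-0.4543]
Step 3: x=[9.1991] v=[-0.6480]
Step 4: x=[8.9580] v=[-0.8038]
Step 5: x=[8.6842] v=[-0.9126]
Step 6: x=[8.3938] v=[-0.9680]
Step 7: x=[8.1038] v=[-0.9668]
Step 8: x=[7.8311] v=[-0.9091]
Step 9: x=[7.5916] v=[-0.7982]
Step 10: x=[7.3994] v=[-0.6406]
Step 11: x=[7.2658] v=[-0.4455]
Step 12: x=[7.1985] v=[-0.2243]
Step 13: x=[7.2015] v=[0.0100]
First v>=0 after going negative at step 13, time=3.9000

Answer: 3.9000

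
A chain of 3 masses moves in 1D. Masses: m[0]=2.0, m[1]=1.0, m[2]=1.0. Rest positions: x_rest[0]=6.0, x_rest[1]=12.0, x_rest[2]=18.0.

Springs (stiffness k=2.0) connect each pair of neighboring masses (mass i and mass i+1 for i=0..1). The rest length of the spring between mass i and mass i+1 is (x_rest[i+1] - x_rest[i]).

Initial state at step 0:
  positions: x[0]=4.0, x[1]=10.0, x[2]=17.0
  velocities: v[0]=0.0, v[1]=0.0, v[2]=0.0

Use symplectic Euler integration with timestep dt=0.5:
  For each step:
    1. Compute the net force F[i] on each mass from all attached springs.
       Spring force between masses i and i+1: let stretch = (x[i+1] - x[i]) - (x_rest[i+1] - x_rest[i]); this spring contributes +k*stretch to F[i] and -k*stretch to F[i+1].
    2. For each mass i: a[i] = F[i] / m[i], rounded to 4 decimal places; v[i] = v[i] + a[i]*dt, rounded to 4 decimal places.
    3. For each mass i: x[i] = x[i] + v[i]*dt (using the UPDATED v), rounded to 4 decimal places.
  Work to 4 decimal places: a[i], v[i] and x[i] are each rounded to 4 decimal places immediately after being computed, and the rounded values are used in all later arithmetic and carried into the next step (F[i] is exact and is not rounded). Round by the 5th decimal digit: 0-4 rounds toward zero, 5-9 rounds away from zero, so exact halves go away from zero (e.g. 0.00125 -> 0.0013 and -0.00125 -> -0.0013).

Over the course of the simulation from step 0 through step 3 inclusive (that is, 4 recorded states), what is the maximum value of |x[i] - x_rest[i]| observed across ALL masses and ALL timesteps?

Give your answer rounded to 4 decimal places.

Step 0: x=[4.0000 10.0000 17.0000] v=[0.0000 0.0000 0.0000]
Step 1: x=[4.0000 10.5000 16.5000] v=[0.0000 1.0000 -1.0000]
Step 2: x=[4.1250 10.7500 16.0000] v=[0.2500 0.5000 -1.0000]
Step 3: x=[4.4063 10.3125 15.8750] v=[0.5625 -0.8750 -0.2500]
Max displacement = 2.1250

Answer: 2.1250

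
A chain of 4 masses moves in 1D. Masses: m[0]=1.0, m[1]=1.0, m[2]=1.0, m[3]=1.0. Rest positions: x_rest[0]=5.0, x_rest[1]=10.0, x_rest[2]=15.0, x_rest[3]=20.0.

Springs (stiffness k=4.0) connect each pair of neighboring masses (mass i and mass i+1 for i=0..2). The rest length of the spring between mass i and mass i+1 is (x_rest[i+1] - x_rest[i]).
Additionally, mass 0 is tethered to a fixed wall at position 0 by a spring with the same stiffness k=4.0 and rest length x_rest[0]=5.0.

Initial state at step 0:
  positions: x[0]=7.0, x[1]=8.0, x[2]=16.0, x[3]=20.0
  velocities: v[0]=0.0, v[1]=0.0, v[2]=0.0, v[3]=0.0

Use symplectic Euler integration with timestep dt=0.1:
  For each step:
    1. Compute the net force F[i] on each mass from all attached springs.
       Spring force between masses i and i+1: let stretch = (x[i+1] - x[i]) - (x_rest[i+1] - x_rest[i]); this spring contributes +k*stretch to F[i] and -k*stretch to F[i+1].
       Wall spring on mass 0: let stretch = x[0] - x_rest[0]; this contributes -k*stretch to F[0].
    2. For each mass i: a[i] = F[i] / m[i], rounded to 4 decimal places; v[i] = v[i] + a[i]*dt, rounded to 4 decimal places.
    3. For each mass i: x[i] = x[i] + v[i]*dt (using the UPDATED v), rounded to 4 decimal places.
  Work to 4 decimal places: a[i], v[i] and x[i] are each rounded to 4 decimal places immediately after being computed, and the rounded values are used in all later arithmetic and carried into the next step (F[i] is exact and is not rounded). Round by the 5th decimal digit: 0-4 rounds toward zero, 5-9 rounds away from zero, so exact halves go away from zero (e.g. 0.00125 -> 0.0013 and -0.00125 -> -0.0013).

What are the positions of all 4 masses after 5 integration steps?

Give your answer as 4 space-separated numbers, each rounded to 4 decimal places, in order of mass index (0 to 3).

Answer: 4.3575 10.9981 14.3919 20.3558

Derivation:
Step 0: x=[7.0000 8.0000 16.0000 20.0000] v=[0.0000 0.0000 0.0000 0.0000]
Step 1: x=[6.7600 8.2800 15.8400 20.0400] v=[-2.4000 2.8000 -1.6000 0.4000]
Step 2: x=[6.3104 8.8016 15.5456 20.1120] v=[-4.4960 5.2160 -2.9440 0.7200]
Step 3: x=[5.7080 9.4933 15.1641 20.2013] v=[-6.0237 6.9171 -3.8150 0.8934]
Step 4: x=[5.0287 10.2604 14.7573 20.2892] v=[-6.7928 7.6713 -4.0684 0.8785]
Step 5: x=[4.3575 10.9981 14.3919 20.3558] v=[-6.7116 7.3774 -3.6544 0.6657]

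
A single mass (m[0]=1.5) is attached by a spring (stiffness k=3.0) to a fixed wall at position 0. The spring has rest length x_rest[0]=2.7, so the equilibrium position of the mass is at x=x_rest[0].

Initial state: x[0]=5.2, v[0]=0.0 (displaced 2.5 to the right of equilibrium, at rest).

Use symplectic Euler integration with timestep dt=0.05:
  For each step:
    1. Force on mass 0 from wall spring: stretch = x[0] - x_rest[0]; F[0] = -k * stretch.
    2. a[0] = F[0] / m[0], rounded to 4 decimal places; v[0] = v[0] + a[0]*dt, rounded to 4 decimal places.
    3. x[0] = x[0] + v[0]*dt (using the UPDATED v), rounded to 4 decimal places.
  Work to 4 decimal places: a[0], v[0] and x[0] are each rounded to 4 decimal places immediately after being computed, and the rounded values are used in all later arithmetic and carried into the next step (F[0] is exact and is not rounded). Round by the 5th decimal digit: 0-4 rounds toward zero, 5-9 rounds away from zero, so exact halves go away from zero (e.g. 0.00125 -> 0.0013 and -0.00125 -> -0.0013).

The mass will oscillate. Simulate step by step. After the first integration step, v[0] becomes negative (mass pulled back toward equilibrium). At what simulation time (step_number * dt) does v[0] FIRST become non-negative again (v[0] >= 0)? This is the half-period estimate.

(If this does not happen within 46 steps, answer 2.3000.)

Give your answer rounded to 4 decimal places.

Answer: 2.2500

Derivation:
Step 0: x=[5.2000] v=[0.0000]
Step 1: x=[5.1875] v=[-0.2500]
Step 2: x=[5.1626] v=[-0.4988]
Step 3: x=[5.1253] v=[-0.7451]
Step 4: x=[5.0759] v=[-0.9876]
Step 5: x=[5.0146] v=[-1.2252]
Step 6: x=[4.9418] v=[-1.4567]
Step 7: x=[4.8578] v=[-1.6809]
Step 8: x=[4.7630] v=[-1.8967]
Step 9: x=[4.6579] v=[-2.1030]
Step 10: x=[4.5430] v=[-2.2988]
Step 11: x=[4.4188] v=[-2.4831]
Step 12: x=[4.2861] v=[-2.6550]
Step 13: x=[4.1454] v=[-2.8136]
Step 14: x=[3.9975] v=[-2.9581]
Step 15: x=[3.8431] v=[-3.0879]
Step 16: x=[3.6830] v=[-3.2022]
Step 17: x=[3.5180] v=[-3.3005]
Step 18: x=[3.3489] v=[-3.3823]
Step 19: x=[3.1765] v=[-3.4472]
Step 20: x=[3.0018] v=[-3.4949]
Step 21: x=[2.8255] v=[-3.5251]
Step 22: x=[2.6486] v=[-3.5377]
Step 23: x=[2.4720] v=[-3.5326]
Step 24: x=[2.2965] v=[-3.5098]
Step 25: x=[2.1230] v=[-3.4695]
Step 26: x=[1.9524] v=[-3.4118]
Step 27: x=[1.7856] v=[-3.3370]
Step 28: x=[1.6233] v=[-3.2456]
Step 29: x=[1.4664] v=[-3.1379]
Step 30: x=[1.3157] v=[-3.0145]
Step 31: x=[1.1719] v=[-2.8761]
Step 32: x=[1.0357] v=[-2.7233]
Step 33: x=[0.9079] v=[-2.5569]
Step 34: x=[0.7890] v=[-2.3777]
Step 35: x=[0.6797] v=[-2.1866]
Step 36: x=[0.5805] v=[-1.9846]
Step 37: x=[0.4919] v=[-1.7727]
Step 38: x=[0.4143] v=[-1.5519]
Step 39: x=[0.3481] v=[-1.3233]
Step 40: x=[0.2937] v=[-1.0881]
Step 41: x=[0.2513] v=[-0.8475]
Step 42: x=[0.2212] v=[-0.6026]
Step 43: x=[0.2035] v=[-0.3547]
Step 44: x=[0.1982] v=[-0.1051]
Step 45: x=[0.2055] v=[0.1451]
First v>=0 after going negative at step 45, time=2.2500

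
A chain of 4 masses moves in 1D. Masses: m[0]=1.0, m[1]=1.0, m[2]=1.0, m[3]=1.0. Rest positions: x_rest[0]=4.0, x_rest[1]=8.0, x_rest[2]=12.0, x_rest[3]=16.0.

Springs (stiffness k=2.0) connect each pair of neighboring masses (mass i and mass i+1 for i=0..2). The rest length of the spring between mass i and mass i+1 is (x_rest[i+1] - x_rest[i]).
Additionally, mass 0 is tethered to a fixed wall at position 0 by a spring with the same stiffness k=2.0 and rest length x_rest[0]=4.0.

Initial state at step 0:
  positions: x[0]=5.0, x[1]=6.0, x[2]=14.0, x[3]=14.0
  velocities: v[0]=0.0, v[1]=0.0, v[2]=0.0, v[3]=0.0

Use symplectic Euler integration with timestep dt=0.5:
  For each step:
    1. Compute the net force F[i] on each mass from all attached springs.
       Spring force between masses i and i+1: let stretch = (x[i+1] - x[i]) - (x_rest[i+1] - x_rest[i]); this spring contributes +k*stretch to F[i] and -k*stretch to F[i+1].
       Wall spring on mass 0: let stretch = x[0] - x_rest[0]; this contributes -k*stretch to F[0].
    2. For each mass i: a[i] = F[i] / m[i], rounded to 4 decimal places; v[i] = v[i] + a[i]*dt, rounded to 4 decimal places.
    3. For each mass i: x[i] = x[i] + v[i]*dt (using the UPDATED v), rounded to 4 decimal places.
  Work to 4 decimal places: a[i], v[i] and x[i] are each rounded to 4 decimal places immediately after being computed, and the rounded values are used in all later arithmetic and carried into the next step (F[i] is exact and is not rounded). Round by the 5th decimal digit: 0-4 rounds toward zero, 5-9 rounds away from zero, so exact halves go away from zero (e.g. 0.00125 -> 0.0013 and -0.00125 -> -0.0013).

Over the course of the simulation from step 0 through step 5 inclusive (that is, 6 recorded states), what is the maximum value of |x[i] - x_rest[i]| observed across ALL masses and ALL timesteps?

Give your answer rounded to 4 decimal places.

Step 0: x=[5.0000 6.0000 14.0000 14.0000] v=[0.0000 0.0000 0.0000 0.0000]
Step 1: x=[3.0000 9.5000 10.0000 16.0000] v=[-4.0000 7.0000 -8.0000 4.0000]
Step 2: x=[2.7500 10.0000 8.7500 17.0000] v=[-0.5000 1.0000 -2.5000 2.0000]
Step 3: x=[4.7500 6.2500 12.2500 15.8750] v=[4.0000 -7.5000 7.0000 -2.2500]
Step 4: x=[5.1250 4.7500 14.5625 14.9375] v=[0.7500 -3.0000 4.6250 -1.8750]
Step 5: x=[2.7500 8.3438 12.1563 15.8125] v=[-4.7500 7.1875 -4.8125 1.7500]
Max displacement = 3.2500

Answer: 3.2500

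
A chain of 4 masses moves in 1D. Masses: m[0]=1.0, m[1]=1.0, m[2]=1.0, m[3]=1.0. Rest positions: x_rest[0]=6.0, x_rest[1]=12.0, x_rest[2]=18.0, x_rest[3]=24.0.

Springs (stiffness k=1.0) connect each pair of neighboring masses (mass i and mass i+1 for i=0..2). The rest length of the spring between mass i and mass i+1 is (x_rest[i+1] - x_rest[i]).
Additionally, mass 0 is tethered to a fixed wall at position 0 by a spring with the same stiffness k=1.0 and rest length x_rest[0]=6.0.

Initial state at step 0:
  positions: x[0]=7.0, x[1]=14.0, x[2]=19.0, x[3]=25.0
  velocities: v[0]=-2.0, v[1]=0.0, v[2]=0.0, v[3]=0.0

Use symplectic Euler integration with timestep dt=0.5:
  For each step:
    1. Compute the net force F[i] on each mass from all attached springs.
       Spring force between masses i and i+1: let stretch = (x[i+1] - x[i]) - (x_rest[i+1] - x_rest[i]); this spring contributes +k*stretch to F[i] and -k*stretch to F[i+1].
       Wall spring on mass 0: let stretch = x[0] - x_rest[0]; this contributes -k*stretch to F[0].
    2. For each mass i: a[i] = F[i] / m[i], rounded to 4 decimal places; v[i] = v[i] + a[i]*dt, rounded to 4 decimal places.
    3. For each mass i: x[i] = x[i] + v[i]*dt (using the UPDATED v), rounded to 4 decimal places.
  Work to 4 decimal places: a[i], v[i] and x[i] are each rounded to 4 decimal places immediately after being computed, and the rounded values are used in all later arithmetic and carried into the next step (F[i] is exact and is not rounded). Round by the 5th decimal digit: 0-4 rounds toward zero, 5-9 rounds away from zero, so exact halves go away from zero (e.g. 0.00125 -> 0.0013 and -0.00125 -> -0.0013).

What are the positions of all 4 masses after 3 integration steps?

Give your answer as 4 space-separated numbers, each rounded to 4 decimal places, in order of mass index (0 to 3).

Answer: 5.2031 11.5625 19.4063 25.2344

Derivation:
Step 0: x=[7.0000 14.0000 19.0000 25.0000] v=[-2.0000 0.0000 0.0000 0.0000]
Step 1: x=[6.0000 13.5000 19.2500 25.0000] v=[-2.0000 -1.0000 0.5000 0.0000]
Step 2: x=[5.3750 12.5625 19.5000 25.0625] v=[-1.2500 -1.8750 0.5000 0.1250]
Step 3: x=[5.2031 11.5625 19.4063 25.2344] v=[-0.3438 -2.0000 -0.1875 0.3438]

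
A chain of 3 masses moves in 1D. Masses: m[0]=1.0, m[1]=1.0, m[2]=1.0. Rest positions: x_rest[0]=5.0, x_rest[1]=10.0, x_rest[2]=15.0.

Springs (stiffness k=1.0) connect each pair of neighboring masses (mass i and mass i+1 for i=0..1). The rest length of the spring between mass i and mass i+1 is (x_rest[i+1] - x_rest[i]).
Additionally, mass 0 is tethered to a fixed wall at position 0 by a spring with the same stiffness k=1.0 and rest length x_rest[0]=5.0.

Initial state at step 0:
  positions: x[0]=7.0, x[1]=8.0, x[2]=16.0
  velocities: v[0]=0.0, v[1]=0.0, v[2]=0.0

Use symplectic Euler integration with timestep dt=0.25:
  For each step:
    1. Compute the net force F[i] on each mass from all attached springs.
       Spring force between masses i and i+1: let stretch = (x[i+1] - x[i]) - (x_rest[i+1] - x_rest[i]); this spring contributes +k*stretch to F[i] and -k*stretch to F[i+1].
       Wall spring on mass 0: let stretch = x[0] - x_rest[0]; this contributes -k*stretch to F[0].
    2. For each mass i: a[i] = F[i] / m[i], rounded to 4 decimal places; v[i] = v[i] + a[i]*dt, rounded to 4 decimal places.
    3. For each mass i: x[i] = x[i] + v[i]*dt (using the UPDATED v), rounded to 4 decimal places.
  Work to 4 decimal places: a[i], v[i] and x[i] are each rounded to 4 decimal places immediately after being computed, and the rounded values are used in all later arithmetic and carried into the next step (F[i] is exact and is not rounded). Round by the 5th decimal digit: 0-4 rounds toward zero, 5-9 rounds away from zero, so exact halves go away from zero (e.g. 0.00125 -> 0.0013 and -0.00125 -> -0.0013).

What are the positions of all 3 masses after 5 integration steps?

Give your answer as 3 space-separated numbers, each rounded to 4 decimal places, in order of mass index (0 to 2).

Step 0: x=[7.0000 8.0000 16.0000] v=[0.0000 0.0000 0.0000]
Step 1: x=[6.6250 8.4375 15.8125] v=[-1.5000 1.7500 -0.7500]
Step 2: x=[5.9492 9.2227 15.4766] v=[-2.7031 3.1406 -1.3438]
Step 3: x=[5.1062 10.1941 15.0623] v=[-3.3720 3.8857 -1.6573]
Step 4: x=[4.2621 11.1518 14.6562] v=[-3.3766 3.8308 -1.6244]
Step 5: x=[3.5822 11.8979 14.3436] v=[-2.7197 2.9845 -1.2505]

Answer: 3.5822 11.8979 14.3436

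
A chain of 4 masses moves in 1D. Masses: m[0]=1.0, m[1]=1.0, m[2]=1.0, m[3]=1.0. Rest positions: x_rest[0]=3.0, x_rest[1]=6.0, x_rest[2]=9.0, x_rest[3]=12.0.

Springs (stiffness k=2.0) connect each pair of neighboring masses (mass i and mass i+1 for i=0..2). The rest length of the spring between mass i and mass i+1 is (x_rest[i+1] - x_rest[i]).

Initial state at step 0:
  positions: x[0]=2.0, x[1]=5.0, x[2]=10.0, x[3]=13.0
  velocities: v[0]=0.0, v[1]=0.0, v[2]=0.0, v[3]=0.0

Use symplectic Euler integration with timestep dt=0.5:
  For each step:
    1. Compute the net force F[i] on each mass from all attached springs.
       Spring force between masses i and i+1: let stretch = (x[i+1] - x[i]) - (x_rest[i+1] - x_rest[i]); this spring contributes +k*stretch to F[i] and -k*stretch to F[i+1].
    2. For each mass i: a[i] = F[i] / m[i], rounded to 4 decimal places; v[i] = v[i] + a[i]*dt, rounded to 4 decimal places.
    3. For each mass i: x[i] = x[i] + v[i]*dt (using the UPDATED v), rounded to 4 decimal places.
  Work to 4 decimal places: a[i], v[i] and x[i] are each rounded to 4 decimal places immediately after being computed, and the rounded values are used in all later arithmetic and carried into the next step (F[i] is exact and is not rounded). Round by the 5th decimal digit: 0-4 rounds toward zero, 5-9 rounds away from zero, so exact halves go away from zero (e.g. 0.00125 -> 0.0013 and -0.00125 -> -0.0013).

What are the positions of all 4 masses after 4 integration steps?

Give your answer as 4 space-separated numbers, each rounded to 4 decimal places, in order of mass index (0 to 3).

Step 0: x=[2.0000 5.0000 10.0000 13.0000] v=[0.0000 0.0000 0.0000 0.0000]
Step 1: x=[2.0000 6.0000 9.0000 13.0000] v=[0.0000 2.0000 -2.0000 0.0000]
Step 2: x=[2.5000 6.5000 8.5000 12.5000] v=[1.0000 1.0000 -1.0000 -1.0000]
Step 3: x=[3.5000 6.0000 9.0000 11.5000] v=[2.0000 -1.0000 1.0000 -2.0000]
Step 4: x=[4.2500 5.7500 9.2500 10.7500] v=[1.5000 -0.5000 0.5000 -1.5000]

Answer: 4.2500 5.7500 9.2500 10.7500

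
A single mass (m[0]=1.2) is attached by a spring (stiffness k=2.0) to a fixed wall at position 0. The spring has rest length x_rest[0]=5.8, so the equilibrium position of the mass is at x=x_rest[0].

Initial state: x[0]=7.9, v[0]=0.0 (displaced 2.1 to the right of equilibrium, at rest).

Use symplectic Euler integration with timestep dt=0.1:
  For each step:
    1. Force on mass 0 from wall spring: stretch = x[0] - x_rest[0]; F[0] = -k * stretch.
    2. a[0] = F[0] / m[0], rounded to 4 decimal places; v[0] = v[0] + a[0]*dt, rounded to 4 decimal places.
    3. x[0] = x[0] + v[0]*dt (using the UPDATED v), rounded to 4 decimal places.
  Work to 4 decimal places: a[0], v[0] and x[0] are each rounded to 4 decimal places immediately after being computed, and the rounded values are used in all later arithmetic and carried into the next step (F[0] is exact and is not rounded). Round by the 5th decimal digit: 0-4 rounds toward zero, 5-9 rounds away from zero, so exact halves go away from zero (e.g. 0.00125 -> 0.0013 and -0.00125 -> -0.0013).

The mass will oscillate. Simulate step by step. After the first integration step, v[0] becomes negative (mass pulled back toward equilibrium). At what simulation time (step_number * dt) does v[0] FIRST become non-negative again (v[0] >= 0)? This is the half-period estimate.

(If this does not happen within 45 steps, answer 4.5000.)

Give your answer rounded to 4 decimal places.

Step 0: x=[7.9000] v=[0.0000]
Step 1: x=[7.8650] v=[-0.3500]
Step 2: x=[7.7956] v=[-0.6942]
Step 3: x=[7.6929] v=[-1.0268]
Step 4: x=[7.5587] v=[-1.3423]
Step 5: x=[7.3952] v=[-1.6354]
Step 6: x=[7.2051] v=[-1.9013]
Step 7: x=[6.9916] v=[-2.1355]
Step 8: x=[6.7582] v=[-2.3341]
Step 9: x=[6.5088] v=[-2.4938]
Step 10: x=[6.2476] v=[-2.6119]
Step 11: x=[5.9790] v=[-2.6865]
Step 12: x=[5.7074] v=[-2.7163]
Step 13: x=[5.4373] v=[-2.7009]
Step 14: x=[5.1733] v=[-2.6405]
Step 15: x=[4.9197] v=[-2.5361]
Step 16: x=[4.6808] v=[-2.3894]
Step 17: x=[4.4605] v=[-2.2029]
Step 18: x=[4.2625] v=[-1.9797]
Step 19: x=[4.0902] v=[-1.7235]
Step 20: x=[3.9464] v=[-1.4385]
Step 21: x=[3.8334] v=[-1.1296]
Step 22: x=[3.7532] v=[-0.8018]
Step 23: x=[3.7071] v=[-0.4607]
Step 24: x=[3.6959] v=[-0.1119]
Step 25: x=[3.7198] v=[0.2388]
First v>=0 after going negative at step 25, time=2.5000

Answer: 2.5000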